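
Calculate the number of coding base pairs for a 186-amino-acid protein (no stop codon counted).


Each amino acid = 1 codon = 3 bp
bp = 186 * 3 = 558 bp

558 bp


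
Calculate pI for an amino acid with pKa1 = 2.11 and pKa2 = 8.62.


pI = (pKa1 + pKa2) / 2
pI = (2.11 + 8.62) / 2
pI = 5.365

5.365


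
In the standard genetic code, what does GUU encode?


Standard genetic code lookup.
Codon GUU -> Val

Val


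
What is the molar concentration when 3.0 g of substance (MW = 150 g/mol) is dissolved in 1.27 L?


C = (mass / MW) / volume
C = (3.0 / 150) / 1.27
C = 0.0157 M

0.0157 M


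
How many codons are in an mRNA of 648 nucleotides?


codons = nucleotides / 3
codons = 648 / 3 = 216

216


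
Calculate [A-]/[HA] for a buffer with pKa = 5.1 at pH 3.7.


[A-]/[HA] = 10^(pH - pKa)
= 10^(3.7 - 5.1)
= 0.0398

0.0398


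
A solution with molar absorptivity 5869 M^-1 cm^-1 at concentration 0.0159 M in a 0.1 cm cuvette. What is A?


A = epsilon * c * l
A = 5869 * 0.0159 * 0.1
A = 9.3317

9.3317


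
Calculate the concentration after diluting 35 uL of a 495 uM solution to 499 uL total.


C2 = C1 * V1 / V2
C2 = 495 * 35 / 499
C2 = 34.7194 uM

34.7194 uM


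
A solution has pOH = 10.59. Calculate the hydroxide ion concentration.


[OH-] = 10^(-pOH)
[OH-] = 10^(-10.59)
[OH-] = 2.570e-11 M

2.570e-11 M


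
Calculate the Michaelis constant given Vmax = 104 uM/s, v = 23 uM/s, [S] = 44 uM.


Km = [S] * (Vmax - v) / v
Km = 44 * (104 - 23) / 23
Km = 154.9565 uM

154.9565 uM


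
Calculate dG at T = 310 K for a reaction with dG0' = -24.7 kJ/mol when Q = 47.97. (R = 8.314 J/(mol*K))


dG = dG0' + RT * ln(Q) / 1000
dG = -24.7 + 8.314 * 310 * ln(47.97) / 1000
dG = -14.7242 kJ/mol

-14.7242 kJ/mol


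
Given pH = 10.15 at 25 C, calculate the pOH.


pOH = 14 - pH
pOH = 14 - 10.15
pOH = 3.85

3.85


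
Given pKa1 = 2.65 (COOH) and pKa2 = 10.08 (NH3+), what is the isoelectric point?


pI = (pKa1 + pKa2) / 2
pI = (2.65 + 10.08) / 2
pI = 6.365

6.365


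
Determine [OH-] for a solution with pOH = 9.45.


[OH-] = 10^(-pOH)
[OH-] = 10^(-9.45)
[OH-] = 3.548e-10 M

3.548e-10 M


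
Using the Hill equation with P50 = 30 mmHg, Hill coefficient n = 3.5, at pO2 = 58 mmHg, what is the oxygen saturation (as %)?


Y = pO2^n / (P50^n + pO2^n)
Y = 58^3.5 / (30^3.5 + 58^3.5)
Y = 90.95%

90.95%


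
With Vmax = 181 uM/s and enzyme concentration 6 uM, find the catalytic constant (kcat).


kcat = Vmax / [E]t
kcat = 181 / 6
kcat = 30.1667 s^-1

30.1667 s^-1


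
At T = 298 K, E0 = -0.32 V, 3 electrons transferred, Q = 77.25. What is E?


E = E0 - (RT/nF) * ln(Q)
E = -0.32 - (8.314 * 298 / (3 * 96485)) * ln(77.25)
E = -0.3572 V

-0.3572 V


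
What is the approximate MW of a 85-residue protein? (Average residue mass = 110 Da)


MW = n_residues * 110 Da
MW = 85 * 110
MW = 9350 Da

9350 Da


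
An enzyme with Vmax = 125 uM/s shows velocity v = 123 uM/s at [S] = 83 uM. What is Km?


Km = [S] * (Vmax - v) / v
Km = 83 * (125 - 123) / 123
Km = 1.3496 uM

1.3496 uM


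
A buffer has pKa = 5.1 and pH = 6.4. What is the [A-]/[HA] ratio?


[A-]/[HA] = 10^(pH - pKa)
= 10^(6.4 - 5.1)
= 19.9526

19.9526


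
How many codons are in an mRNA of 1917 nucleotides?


codons = nucleotides / 3
codons = 1917 / 3 = 639

639


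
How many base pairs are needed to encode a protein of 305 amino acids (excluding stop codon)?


Each amino acid = 1 codon = 3 bp
bp = 305 * 3 = 915 bp

915 bp


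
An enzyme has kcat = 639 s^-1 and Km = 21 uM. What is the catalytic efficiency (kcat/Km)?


Catalytic efficiency = kcat / Km
= 639 / 21
= 30.4286 uM^-1*s^-1

30.4286 uM^-1*s^-1


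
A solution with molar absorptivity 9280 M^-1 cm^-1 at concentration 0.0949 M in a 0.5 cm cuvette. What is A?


A = epsilon * c * l
A = 9280 * 0.0949 * 0.5
A = 440.336

440.336


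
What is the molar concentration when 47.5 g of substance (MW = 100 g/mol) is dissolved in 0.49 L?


C = (mass / MW) / volume
C = (47.5 / 100) / 0.49
C = 0.9694 M

0.9694 M


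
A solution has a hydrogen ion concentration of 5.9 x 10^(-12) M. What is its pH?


pH = -log10([H+])
pH = -log10(5.9 x 10^(-12))
pH = 11.2291

11.2291


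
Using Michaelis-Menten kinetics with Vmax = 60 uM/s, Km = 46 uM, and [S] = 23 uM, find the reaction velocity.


v = Vmax * [S] / (Km + [S])
v = 60 * 23 / (46 + 23)
v = 20.0 uM/s

20.0 uM/s


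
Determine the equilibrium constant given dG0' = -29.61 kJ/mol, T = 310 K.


Keq = exp(-dG0 * 1000 / (R * T))
Keq = exp(-(-29.61) * 1000 / (8.314 * 310))
Keq = 97595.7289

97595.7289


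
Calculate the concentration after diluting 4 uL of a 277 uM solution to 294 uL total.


C2 = C1 * V1 / V2
C2 = 277 * 4 / 294
C2 = 3.7687 uM

3.7687 uM


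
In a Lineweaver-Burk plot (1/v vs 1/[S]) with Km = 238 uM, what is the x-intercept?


x-intercept = -1/Km
= -1/238
= -0.0042 1/uM

-0.0042 1/uM


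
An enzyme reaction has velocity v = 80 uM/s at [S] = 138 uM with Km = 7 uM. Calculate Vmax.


Vmax = v * (Km + [S]) / [S]
Vmax = 80 * (7 + 138) / 138
Vmax = 84.058 uM/s

84.058 uM/s


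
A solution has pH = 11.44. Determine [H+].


[H+] = 10^(-pH)
[H+] = 10^(-11.44)
[H+] = 3.631e-12 M

3.631e-12 M


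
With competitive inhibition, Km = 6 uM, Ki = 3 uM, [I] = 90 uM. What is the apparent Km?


Km_app = Km * (1 + [I]/Ki)
Km_app = 6 * (1 + 90/3)
Km_app = 186.0 uM

186.0 uM


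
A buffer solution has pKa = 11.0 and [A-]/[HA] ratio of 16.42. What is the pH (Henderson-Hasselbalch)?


pH = pKa + log10([A-]/[HA])
pH = 11.0 + log10(16.42)
pH = 12.2154

12.2154


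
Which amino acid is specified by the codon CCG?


Standard genetic code lookup.
Codon CCG -> Pro

Pro


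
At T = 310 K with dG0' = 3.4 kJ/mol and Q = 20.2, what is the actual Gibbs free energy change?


dG = dG0' + RT * ln(Q) / 1000
dG = 3.4 + 8.314 * 310 * ln(20.2) / 1000
dG = 11.1467 kJ/mol

11.1467 kJ/mol


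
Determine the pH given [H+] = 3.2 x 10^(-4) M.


pH = -log10([H+])
pH = -log10(3.2 x 10^(-4))
pH = 3.4949

3.4949


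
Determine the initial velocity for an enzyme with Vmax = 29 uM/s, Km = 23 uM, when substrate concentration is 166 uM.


v = Vmax * [S] / (Km + [S])
v = 29 * 166 / (23 + 166)
v = 25.4709 uM/s

25.4709 uM/s


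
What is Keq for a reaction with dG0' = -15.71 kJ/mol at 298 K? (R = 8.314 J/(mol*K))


Keq = exp(-dG0 * 1000 / (R * T))
Keq = exp(-(-15.71) * 1000 / (8.314 * 298))
Keq = 567.2983

567.2983


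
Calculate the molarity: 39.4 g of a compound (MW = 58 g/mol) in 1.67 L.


C = (mass / MW) / volume
C = (39.4 / 58) / 1.67
C = 0.4068 M

0.4068 M


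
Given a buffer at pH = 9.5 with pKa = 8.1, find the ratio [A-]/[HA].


[A-]/[HA] = 10^(pH - pKa)
= 10^(9.5 - 8.1)
= 25.1189

25.1189


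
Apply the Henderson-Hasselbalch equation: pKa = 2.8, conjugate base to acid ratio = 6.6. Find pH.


pH = pKa + log10([A-]/[HA])
pH = 2.8 + log10(6.6)
pH = 3.6195

3.6195


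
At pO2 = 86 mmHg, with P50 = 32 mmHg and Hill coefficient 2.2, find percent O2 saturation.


Y = pO2^n / (P50^n + pO2^n)
Y = 86^2.2 / (32^2.2 + 86^2.2)
Y = 89.8%

89.8%


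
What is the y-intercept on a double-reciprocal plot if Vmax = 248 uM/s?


y-intercept = 1/Vmax
= 1/248
= 0.004 s/uM

0.004 s/uM


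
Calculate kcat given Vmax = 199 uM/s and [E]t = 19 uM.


kcat = Vmax / [E]t
kcat = 199 / 19
kcat = 10.4737 s^-1

10.4737 s^-1


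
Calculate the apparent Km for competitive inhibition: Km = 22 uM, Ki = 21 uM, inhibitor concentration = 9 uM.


Km_app = Km * (1 + [I]/Ki)
Km_app = 22 * (1 + 9/21)
Km_app = 31.4286 uM

31.4286 uM


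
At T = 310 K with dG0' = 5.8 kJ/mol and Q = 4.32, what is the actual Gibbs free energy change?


dG = dG0' + RT * ln(Q) / 1000
dG = 5.8 + 8.314 * 310 * ln(4.32) / 1000
dG = 9.5713 kJ/mol

9.5713 kJ/mol


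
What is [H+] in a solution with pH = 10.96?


[H+] = 10^(-pH)
[H+] = 10^(-10.96)
[H+] = 1.096e-11 M

1.096e-11 M


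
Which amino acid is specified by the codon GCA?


Standard genetic code lookup.
Codon GCA -> Ala

Ala


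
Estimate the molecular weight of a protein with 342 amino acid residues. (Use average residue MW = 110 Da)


MW = n_residues * 110 Da
MW = 342 * 110
MW = 37620 Da

37620 Da


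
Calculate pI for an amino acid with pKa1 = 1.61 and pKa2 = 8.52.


pI = (pKa1 + pKa2) / 2
pI = (1.61 + 8.52) / 2
pI = 5.065

5.065


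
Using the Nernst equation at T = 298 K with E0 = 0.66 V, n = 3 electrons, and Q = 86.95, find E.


E = E0 - (RT/nF) * ln(Q)
E = 0.66 - (8.314 * 298 / (3 * 96485)) * ln(86.95)
E = 0.6218 V

0.6218 V


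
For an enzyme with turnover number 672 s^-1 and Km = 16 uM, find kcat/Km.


Catalytic efficiency = kcat / Km
= 672 / 16
= 42.0 uM^-1*s^-1

42.0 uM^-1*s^-1


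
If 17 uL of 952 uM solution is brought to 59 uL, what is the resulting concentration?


C2 = C1 * V1 / V2
C2 = 952 * 17 / 59
C2 = 274.3051 uM

274.3051 uM


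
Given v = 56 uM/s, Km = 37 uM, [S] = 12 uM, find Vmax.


Vmax = v * (Km + [S]) / [S]
Vmax = 56 * (37 + 12) / 12
Vmax = 228.6667 uM/s

228.6667 uM/s


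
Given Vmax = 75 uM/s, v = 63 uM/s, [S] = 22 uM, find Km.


Km = [S] * (Vmax - v) / v
Km = 22 * (75 - 63) / 63
Km = 4.1905 uM

4.1905 uM


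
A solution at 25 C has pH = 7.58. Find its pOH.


pOH = 14 - pH
pOH = 14 - 7.58
pOH = 6.42

6.42


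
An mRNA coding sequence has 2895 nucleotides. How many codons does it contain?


codons = nucleotides / 3
codons = 2895 / 3 = 965

965


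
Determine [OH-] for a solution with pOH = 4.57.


[OH-] = 10^(-pOH)
[OH-] = 10^(-4.57)
[OH-] = 2.692e-05 M

2.692e-05 M


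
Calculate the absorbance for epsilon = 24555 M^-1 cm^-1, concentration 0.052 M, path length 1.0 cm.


A = epsilon * c * l
A = 24555 * 0.052 * 1.0
A = 1276.86

1276.86


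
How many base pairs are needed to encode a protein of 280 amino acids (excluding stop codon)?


Each amino acid = 1 codon = 3 bp
bp = 280 * 3 = 840 bp

840 bp


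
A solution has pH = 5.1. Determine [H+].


[H+] = 10^(-pH)
[H+] = 10^(-5.1)
[H+] = 7.943e-06 M

7.943e-06 M


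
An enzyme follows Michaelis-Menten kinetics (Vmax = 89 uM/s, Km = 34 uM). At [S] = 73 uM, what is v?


v = Vmax * [S] / (Km + [S])
v = 89 * 73 / (34 + 73)
v = 60.7196 uM/s

60.7196 uM/s


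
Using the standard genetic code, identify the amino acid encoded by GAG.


Standard genetic code lookup.
Codon GAG -> Glu

Glu


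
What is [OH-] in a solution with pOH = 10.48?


[OH-] = 10^(-pOH)
[OH-] = 10^(-10.48)
[OH-] = 3.311e-11 M

3.311e-11 M


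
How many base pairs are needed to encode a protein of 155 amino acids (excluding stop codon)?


Each amino acid = 1 codon = 3 bp
bp = 155 * 3 = 465 bp

465 bp


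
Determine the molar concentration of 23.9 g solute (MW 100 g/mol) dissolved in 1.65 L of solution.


C = (mass / MW) / volume
C = (23.9 / 100) / 1.65
C = 0.1448 M

0.1448 M


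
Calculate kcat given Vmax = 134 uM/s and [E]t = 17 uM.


kcat = Vmax / [E]t
kcat = 134 / 17
kcat = 7.8824 s^-1

7.8824 s^-1


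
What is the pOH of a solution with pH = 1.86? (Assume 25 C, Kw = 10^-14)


pOH = 14 - pH
pOH = 14 - 1.86
pOH = 12.14

12.14


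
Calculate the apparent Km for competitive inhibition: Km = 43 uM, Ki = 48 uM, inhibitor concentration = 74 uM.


Km_app = Km * (1 + [I]/Ki)
Km_app = 43 * (1 + 74/48)
Km_app = 109.2917 uM

109.2917 uM


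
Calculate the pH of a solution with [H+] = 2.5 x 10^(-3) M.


pH = -log10([H+])
pH = -log10(2.5 x 10^(-3))
pH = 2.6021

2.6021


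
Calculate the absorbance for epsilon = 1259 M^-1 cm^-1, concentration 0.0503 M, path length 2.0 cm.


A = epsilon * c * l
A = 1259 * 0.0503 * 2.0
A = 126.6554

126.6554


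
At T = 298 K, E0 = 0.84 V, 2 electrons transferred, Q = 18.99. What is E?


E = E0 - (RT/nF) * ln(Q)
E = 0.84 - (8.314 * 298 / (2 * 96485)) * ln(18.99)
E = 0.8022 V

0.8022 V


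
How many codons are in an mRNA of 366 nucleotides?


codons = nucleotides / 3
codons = 366 / 3 = 122

122


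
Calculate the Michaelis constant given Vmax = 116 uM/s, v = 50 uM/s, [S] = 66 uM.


Km = [S] * (Vmax - v) / v
Km = 66 * (116 - 50) / 50
Km = 87.12 uM

87.12 uM


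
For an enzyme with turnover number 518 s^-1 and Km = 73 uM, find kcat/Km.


Catalytic efficiency = kcat / Km
= 518 / 73
= 7.0959 uM^-1*s^-1

7.0959 uM^-1*s^-1


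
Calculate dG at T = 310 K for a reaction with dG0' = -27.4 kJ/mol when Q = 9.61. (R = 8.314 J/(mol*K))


dG = dG0' + RT * ln(Q) / 1000
dG = -27.4 + 8.314 * 310 * ln(9.61) / 1000
dG = -21.568 kJ/mol

-21.568 kJ/mol


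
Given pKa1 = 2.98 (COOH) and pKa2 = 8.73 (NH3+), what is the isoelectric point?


pI = (pKa1 + pKa2) / 2
pI = (2.98 + 8.73) / 2
pI = 5.855

5.855


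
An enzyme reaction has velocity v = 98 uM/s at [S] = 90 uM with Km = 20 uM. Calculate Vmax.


Vmax = v * (Km + [S]) / [S]
Vmax = 98 * (20 + 90) / 90
Vmax = 119.7778 uM/s

119.7778 uM/s


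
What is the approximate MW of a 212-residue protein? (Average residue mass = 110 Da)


MW = n_residues * 110 Da
MW = 212 * 110
MW = 23320 Da

23320 Da


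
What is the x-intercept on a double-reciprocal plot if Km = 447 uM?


x-intercept = -1/Km
= -1/447
= -0.0022 1/uM

-0.0022 1/uM


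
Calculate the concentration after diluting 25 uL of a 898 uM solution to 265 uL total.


C2 = C1 * V1 / V2
C2 = 898 * 25 / 265
C2 = 84.717 uM

84.717 uM


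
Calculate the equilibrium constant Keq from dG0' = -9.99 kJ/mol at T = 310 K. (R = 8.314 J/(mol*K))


Keq = exp(-dG0 * 1000 / (R * T))
Keq = exp(-(-9.99) * 1000 / (8.314 * 310))
Keq = 48.2352

48.2352


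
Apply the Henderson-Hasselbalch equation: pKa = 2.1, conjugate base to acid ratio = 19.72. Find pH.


pH = pKa + log10([A-]/[HA])
pH = 2.1 + log10(19.72)
pH = 3.3949

3.3949


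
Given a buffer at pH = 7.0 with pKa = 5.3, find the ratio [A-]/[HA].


[A-]/[HA] = 10^(pH - pKa)
= 10^(7.0 - 5.3)
= 50.1187

50.1187


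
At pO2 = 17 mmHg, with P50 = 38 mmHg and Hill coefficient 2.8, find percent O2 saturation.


Y = pO2^n / (P50^n + pO2^n)
Y = 17^2.8 / (38^2.8 + 17^2.8)
Y = 9.52%

9.52%


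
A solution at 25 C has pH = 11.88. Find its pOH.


pOH = 14 - pH
pOH = 14 - 11.88
pOH = 2.12

2.12


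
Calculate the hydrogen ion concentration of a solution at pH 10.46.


[H+] = 10^(-pH)
[H+] = 10^(-10.46)
[H+] = 3.467e-11 M

3.467e-11 M


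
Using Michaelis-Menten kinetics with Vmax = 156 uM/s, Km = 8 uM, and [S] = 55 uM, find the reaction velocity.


v = Vmax * [S] / (Km + [S])
v = 156 * 55 / (8 + 55)
v = 136.1905 uM/s

136.1905 uM/s


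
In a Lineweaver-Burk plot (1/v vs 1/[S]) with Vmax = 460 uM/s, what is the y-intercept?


y-intercept = 1/Vmax
= 1/460
= 0.0022 s/uM

0.0022 s/uM


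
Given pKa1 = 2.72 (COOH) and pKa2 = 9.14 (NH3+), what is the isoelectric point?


pI = (pKa1 + pKa2) / 2
pI = (2.72 + 9.14) / 2
pI = 5.93

5.93


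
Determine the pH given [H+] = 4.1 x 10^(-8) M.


pH = -log10([H+])
pH = -log10(4.1 x 10^(-8))
pH = 7.3872

7.3872


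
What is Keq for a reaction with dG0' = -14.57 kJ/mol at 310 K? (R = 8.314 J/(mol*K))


Keq = exp(-dG0 * 1000 / (R * T))
Keq = exp(-(-14.57) * 1000 / (8.314 * 310))
Keq = 285.1785

285.1785


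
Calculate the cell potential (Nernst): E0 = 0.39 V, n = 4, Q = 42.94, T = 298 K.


E = E0 - (RT/nF) * ln(Q)
E = 0.39 - (8.314 * 298 / (4 * 96485)) * ln(42.94)
E = 0.3659 V

0.3659 V


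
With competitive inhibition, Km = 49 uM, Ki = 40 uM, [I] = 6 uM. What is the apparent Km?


Km_app = Km * (1 + [I]/Ki)
Km_app = 49 * (1 + 6/40)
Km_app = 56.35 uM

56.35 uM


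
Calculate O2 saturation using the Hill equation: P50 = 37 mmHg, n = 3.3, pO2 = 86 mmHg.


Y = pO2^n / (P50^n + pO2^n)
Y = 86^3.3 / (37^3.3 + 86^3.3)
Y = 94.18%

94.18%


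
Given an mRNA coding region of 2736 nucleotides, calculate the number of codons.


codons = nucleotides / 3
codons = 2736 / 3 = 912

912


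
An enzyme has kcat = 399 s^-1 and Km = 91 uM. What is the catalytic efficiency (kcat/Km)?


Catalytic efficiency = kcat / Km
= 399 / 91
= 4.3846 uM^-1*s^-1

4.3846 uM^-1*s^-1


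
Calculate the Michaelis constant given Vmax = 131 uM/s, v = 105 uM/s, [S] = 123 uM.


Km = [S] * (Vmax - v) / v
Km = 123 * (131 - 105) / 105
Km = 30.4571 uM

30.4571 uM


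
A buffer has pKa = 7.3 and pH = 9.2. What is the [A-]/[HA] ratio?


[A-]/[HA] = 10^(pH - pKa)
= 10^(9.2 - 7.3)
= 79.4328

79.4328


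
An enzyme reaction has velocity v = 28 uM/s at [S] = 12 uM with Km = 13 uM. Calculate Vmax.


Vmax = v * (Km + [S]) / [S]
Vmax = 28 * (13 + 12) / 12
Vmax = 58.3333 uM/s

58.3333 uM/s


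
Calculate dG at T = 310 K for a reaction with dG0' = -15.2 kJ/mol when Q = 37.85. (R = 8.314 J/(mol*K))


dG = dG0' + RT * ln(Q) / 1000
dG = -15.2 + 8.314 * 310 * ln(37.85) / 1000
dG = -5.8349 kJ/mol

-5.8349 kJ/mol


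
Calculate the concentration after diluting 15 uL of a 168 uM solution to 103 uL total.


C2 = C1 * V1 / V2
C2 = 168 * 15 / 103
C2 = 24.466 uM

24.466 uM


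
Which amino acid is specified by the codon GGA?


Standard genetic code lookup.
Codon GGA -> Gly

Gly


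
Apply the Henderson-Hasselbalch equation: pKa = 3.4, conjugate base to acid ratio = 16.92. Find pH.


pH = pKa + log10([A-]/[HA])
pH = 3.4 + log10(16.92)
pH = 4.6284

4.6284


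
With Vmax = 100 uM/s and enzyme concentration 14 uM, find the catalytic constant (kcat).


kcat = Vmax / [E]t
kcat = 100 / 14
kcat = 7.1429 s^-1

7.1429 s^-1


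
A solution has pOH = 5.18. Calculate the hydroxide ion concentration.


[OH-] = 10^(-pOH)
[OH-] = 10^(-5.18)
[OH-] = 6.607e-06 M

6.607e-06 M


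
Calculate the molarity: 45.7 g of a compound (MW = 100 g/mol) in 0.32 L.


C = (mass / MW) / volume
C = (45.7 / 100) / 0.32
C = 1.4281 M

1.4281 M


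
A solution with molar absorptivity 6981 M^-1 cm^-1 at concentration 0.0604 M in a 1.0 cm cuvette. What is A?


A = epsilon * c * l
A = 6981 * 0.0604 * 1.0
A = 421.6524

421.6524


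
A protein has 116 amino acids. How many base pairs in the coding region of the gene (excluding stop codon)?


Each amino acid = 1 codon = 3 bp
bp = 116 * 3 = 348 bp

348 bp


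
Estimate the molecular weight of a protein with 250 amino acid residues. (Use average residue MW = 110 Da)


MW = n_residues * 110 Da
MW = 250 * 110
MW = 27500 Da

27500 Da


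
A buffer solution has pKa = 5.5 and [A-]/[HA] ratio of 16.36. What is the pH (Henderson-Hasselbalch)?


pH = pKa + log10([A-]/[HA])
pH = 5.5 + log10(16.36)
pH = 6.7138

6.7138


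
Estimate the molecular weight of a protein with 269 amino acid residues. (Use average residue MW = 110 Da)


MW = n_residues * 110 Da
MW = 269 * 110
MW = 29590 Da

29590 Da


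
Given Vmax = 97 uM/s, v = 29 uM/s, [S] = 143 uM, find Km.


Km = [S] * (Vmax - v) / v
Km = 143 * (97 - 29) / 29
Km = 335.3103 uM

335.3103 uM


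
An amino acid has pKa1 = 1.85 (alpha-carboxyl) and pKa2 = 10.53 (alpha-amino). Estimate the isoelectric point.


pI = (pKa1 + pKa2) / 2
pI = (1.85 + 10.53) / 2
pI = 6.19

6.19


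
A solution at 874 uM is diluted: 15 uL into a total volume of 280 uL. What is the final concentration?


C2 = C1 * V1 / V2
C2 = 874 * 15 / 280
C2 = 46.8214 uM

46.8214 uM


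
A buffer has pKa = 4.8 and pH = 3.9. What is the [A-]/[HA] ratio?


[A-]/[HA] = 10^(pH - pKa)
= 10^(3.9 - 4.8)
= 0.1259

0.1259


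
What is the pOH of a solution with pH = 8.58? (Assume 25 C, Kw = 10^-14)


pOH = 14 - pH
pOH = 14 - 8.58
pOH = 5.42

5.42


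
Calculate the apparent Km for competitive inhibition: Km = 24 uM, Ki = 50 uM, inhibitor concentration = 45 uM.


Km_app = Km * (1 + [I]/Ki)
Km_app = 24 * (1 + 45/50)
Km_app = 45.6 uM

45.6 uM


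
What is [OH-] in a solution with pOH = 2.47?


[OH-] = 10^(-pOH)
[OH-] = 10^(-2.47)
[OH-] = 0.0034 M

0.0034 M


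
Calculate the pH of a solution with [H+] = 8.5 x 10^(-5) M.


pH = -log10([H+])
pH = -log10(8.5 x 10^(-5))
pH = 4.0706

4.0706


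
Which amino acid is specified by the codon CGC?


Standard genetic code lookup.
Codon CGC -> Arg

Arg


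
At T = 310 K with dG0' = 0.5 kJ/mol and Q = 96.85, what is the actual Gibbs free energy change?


dG = dG0' + RT * ln(Q) / 1000
dG = 0.5 + 8.314 * 310 * ln(96.85) / 1000
dG = 12.2866 kJ/mol

12.2866 kJ/mol


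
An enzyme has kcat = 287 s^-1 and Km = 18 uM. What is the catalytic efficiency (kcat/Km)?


Catalytic efficiency = kcat / Km
= 287 / 18
= 15.9444 uM^-1*s^-1

15.9444 uM^-1*s^-1


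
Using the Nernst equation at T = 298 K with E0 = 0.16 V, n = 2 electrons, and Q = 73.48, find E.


E = E0 - (RT/nF) * ln(Q)
E = 0.16 - (8.314 * 298 / (2 * 96485)) * ln(73.48)
E = 0.1048 V

0.1048 V


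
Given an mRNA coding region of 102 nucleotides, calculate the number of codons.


codons = nucleotides / 3
codons = 102 / 3 = 34

34


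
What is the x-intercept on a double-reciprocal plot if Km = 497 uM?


x-intercept = -1/Km
= -1/497
= -0.002 1/uM

-0.002 1/uM


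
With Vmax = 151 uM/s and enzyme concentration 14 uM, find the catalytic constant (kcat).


kcat = Vmax / [E]t
kcat = 151 / 14
kcat = 10.7857 s^-1

10.7857 s^-1


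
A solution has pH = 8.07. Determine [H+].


[H+] = 10^(-pH)
[H+] = 10^(-8.07)
[H+] = 8.511e-09 M

8.511e-09 M


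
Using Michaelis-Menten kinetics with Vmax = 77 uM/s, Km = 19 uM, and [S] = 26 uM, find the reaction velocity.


v = Vmax * [S] / (Km + [S])
v = 77 * 26 / (19 + 26)
v = 44.4889 uM/s

44.4889 uM/s


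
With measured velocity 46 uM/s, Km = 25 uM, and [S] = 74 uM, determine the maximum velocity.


Vmax = v * (Km + [S]) / [S]
Vmax = 46 * (25 + 74) / 74
Vmax = 61.5405 uM/s

61.5405 uM/s


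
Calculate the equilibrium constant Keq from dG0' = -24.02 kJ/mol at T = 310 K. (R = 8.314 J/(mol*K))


Keq = exp(-dG0 * 1000 / (R * T))
Keq = exp(-(-24.02) * 1000 / (8.314 * 310))
Keq = 11155.4806

11155.4806


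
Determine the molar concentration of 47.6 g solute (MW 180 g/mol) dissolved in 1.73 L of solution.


C = (mass / MW) / volume
C = (47.6 / 180) / 1.73
C = 0.1529 M

0.1529 M


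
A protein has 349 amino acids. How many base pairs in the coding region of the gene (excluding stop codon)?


Each amino acid = 1 codon = 3 bp
bp = 349 * 3 = 1047 bp

1047 bp


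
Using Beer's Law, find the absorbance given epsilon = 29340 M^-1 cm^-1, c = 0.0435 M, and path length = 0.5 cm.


A = epsilon * c * l
A = 29340 * 0.0435 * 0.5
A = 638.145

638.145


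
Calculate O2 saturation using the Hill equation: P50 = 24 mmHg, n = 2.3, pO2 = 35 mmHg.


Y = pO2^n / (P50^n + pO2^n)
Y = 35^2.3 / (24^2.3 + 35^2.3)
Y = 70.43%

70.43%


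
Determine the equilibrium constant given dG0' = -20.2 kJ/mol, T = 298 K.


Keq = exp(-dG0 * 1000 / (R * T))
Keq = exp(-(-20.2) * 1000 / (8.314 * 298))
Keq = 3474.2833

3474.2833


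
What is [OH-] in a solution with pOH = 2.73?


[OH-] = 10^(-pOH)
[OH-] = 10^(-2.73)
[OH-] = 0.0019 M

0.0019 M


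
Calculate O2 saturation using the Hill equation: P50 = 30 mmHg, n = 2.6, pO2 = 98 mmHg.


Y = pO2^n / (P50^n + pO2^n)
Y = 98^2.6 / (30^2.6 + 98^2.6)
Y = 95.6%

95.6%


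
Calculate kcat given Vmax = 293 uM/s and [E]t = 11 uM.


kcat = Vmax / [E]t
kcat = 293 / 11
kcat = 26.6364 s^-1

26.6364 s^-1


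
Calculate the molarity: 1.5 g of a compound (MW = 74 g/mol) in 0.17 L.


C = (mass / MW) / volume
C = (1.5 / 74) / 0.17
C = 0.1192 M

0.1192 M


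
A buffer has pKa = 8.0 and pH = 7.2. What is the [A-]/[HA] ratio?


[A-]/[HA] = 10^(pH - pKa)
= 10^(7.2 - 8.0)
= 0.1585

0.1585


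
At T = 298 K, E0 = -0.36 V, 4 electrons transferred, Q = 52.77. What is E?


E = E0 - (RT/nF) * ln(Q)
E = -0.36 - (8.314 * 298 / (4 * 96485)) * ln(52.77)
E = -0.3855 V

-0.3855 V


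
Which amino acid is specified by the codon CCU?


Standard genetic code lookup.
Codon CCU -> Pro

Pro


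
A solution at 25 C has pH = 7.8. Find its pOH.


pOH = 14 - pH
pOH = 14 - 7.8
pOH = 6.2

6.2


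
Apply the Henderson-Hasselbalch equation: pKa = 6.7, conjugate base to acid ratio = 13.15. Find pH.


pH = pKa + log10([A-]/[HA])
pH = 6.7 + log10(13.15)
pH = 7.8189

7.8189


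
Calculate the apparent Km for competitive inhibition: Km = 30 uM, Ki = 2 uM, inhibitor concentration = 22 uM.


Km_app = Km * (1 + [I]/Ki)
Km_app = 30 * (1 + 22/2)
Km_app = 360.0 uM

360.0 uM


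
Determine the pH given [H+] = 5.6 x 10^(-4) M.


pH = -log10([H+])
pH = -log10(5.6 x 10^(-4))
pH = 3.2518

3.2518


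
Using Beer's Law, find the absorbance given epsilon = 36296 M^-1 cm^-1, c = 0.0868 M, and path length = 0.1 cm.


A = epsilon * c * l
A = 36296 * 0.0868 * 0.1
A = 315.0493

315.0493


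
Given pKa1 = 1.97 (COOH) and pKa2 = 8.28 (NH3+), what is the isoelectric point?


pI = (pKa1 + pKa2) / 2
pI = (1.97 + 8.28) / 2
pI = 5.125

5.125


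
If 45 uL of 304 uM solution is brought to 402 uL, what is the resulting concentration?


C2 = C1 * V1 / V2
C2 = 304 * 45 / 402
C2 = 34.0299 uM

34.0299 uM


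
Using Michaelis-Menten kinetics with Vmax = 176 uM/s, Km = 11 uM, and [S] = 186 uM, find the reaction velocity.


v = Vmax * [S] / (Km + [S])
v = 176 * 186 / (11 + 186)
v = 166.1726 uM/s

166.1726 uM/s


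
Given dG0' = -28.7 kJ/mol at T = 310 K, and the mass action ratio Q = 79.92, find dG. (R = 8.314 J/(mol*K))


dG = dG0' + RT * ln(Q) / 1000
dG = -28.7 + 8.314 * 310 * ln(79.92) / 1000
dG = -17.4086 kJ/mol

-17.4086 kJ/mol


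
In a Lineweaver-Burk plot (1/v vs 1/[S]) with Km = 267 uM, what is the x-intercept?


x-intercept = -1/Km
= -1/267
= -0.0037 1/uM

-0.0037 1/uM


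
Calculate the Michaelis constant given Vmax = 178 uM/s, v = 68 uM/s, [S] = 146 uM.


Km = [S] * (Vmax - v) / v
Km = 146 * (178 - 68) / 68
Km = 236.1765 uM

236.1765 uM


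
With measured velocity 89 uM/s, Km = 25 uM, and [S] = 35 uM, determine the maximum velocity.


Vmax = v * (Km + [S]) / [S]
Vmax = 89 * (25 + 35) / 35
Vmax = 152.5714 uM/s

152.5714 uM/s


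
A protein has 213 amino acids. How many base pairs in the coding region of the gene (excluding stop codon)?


Each amino acid = 1 codon = 3 bp
bp = 213 * 3 = 639 bp

639 bp


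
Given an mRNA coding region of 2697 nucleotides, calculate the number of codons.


codons = nucleotides / 3
codons = 2697 / 3 = 899

899


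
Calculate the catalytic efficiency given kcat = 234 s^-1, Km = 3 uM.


Catalytic efficiency = kcat / Km
= 234 / 3
= 78.0 uM^-1*s^-1

78.0 uM^-1*s^-1


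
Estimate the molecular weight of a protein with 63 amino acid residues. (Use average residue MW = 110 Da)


MW = n_residues * 110 Da
MW = 63 * 110
MW = 6930 Da

6930 Da


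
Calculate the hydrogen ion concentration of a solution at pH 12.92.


[H+] = 10^(-pH)
[H+] = 10^(-12.92)
[H+] = 1.202e-13 M

1.202e-13 M


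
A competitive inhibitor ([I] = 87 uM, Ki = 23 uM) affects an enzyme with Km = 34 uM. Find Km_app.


Km_app = Km * (1 + [I]/Ki)
Km_app = 34 * (1 + 87/23)
Km_app = 162.6087 uM

162.6087 uM


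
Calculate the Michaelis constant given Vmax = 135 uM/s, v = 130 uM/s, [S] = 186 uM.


Km = [S] * (Vmax - v) / v
Km = 186 * (135 - 130) / 130
Km = 7.1538 uM

7.1538 uM


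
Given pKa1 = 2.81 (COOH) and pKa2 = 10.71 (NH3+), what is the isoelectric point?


pI = (pKa1 + pKa2) / 2
pI = (2.81 + 10.71) / 2
pI = 6.76

6.76


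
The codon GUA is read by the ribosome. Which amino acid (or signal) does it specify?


Standard genetic code lookup.
Codon GUA -> Val

Val


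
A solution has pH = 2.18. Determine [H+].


[H+] = 10^(-pH)
[H+] = 10^(-2.18)
[H+] = 0.0066 M

0.0066 M


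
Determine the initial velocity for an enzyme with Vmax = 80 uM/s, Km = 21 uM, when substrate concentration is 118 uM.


v = Vmax * [S] / (Km + [S])
v = 80 * 118 / (21 + 118)
v = 67.9137 uM/s

67.9137 uM/s


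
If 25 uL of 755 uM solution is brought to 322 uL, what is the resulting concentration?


C2 = C1 * V1 / V2
C2 = 755 * 25 / 322
C2 = 58.618 uM

58.618 uM


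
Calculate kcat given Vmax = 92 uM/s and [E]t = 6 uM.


kcat = Vmax / [E]t
kcat = 92 / 6
kcat = 15.3333 s^-1

15.3333 s^-1


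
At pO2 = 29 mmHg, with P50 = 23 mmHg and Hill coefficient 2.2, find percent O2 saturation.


Y = pO2^n / (P50^n + pO2^n)
Y = 29^2.2 / (23^2.2 + 29^2.2)
Y = 62.48%

62.48%


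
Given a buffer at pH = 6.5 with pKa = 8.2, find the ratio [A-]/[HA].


[A-]/[HA] = 10^(pH - pKa)
= 10^(6.5 - 8.2)
= 0.02

0.02


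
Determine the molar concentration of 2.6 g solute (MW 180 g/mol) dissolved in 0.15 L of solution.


C = (mass / MW) / volume
C = (2.6 / 180) / 0.15
C = 0.0963 M

0.0963 M


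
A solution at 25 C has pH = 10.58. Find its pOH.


pOH = 14 - pH
pOH = 14 - 10.58
pOH = 3.42

3.42


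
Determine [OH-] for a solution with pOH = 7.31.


[OH-] = 10^(-pOH)
[OH-] = 10^(-7.31)
[OH-] = 4.898e-08 M

4.898e-08 M


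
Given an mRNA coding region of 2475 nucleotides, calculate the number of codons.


codons = nucleotides / 3
codons = 2475 / 3 = 825

825


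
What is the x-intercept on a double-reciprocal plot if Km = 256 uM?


x-intercept = -1/Km
= -1/256
= -0.0039 1/uM

-0.0039 1/uM


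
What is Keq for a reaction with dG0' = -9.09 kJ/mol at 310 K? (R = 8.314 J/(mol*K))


Keq = exp(-dG0 * 1000 / (R * T))
Keq = exp(-(-9.09) * 1000 / (8.314 * 310))
Keq = 34.0181

34.0181


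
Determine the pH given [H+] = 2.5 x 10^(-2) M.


pH = -log10([H+])
pH = -log10(2.5 x 10^(-2))
pH = 1.6021

1.6021


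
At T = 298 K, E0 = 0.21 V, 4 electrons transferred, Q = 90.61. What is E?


E = E0 - (RT/nF) * ln(Q)
E = 0.21 - (8.314 * 298 / (4 * 96485)) * ln(90.61)
E = 0.1811 V

0.1811 V


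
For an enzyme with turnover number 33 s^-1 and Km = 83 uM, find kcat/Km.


Catalytic efficiency = kcat / Km
= 33 / 83
= 0.3976 uM^-1*s^-1

0.3976 uM^-1*s^-1


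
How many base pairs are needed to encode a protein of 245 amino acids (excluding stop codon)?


Each amino acid = 1 codon = 3 bp
bp = 245 * 3 = 735 bp

735 bp


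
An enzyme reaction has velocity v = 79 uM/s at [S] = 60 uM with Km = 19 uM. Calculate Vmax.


Vmax = v * (Km + [S]) / [S]
Vmax = 79 * (19 + 60) / 60
Vmax = 104.0167 uM/s

104.0167 uM/s


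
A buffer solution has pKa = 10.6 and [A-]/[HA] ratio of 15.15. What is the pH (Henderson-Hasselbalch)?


pH = pKa + log10([A-]/[HA])
pH = 10.6 + log10(15.15)
pH = 11.7804

11.7804


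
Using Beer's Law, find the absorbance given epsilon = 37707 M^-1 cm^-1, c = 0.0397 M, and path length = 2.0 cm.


A = epsilon * c * l
A = 37707 * 0.0397 * 2.0
A = 2993.9358

2993.9358


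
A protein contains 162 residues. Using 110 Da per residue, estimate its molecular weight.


MW = n_residues * 110 Da
MW = 162 * 110
MW = 17820 Da

17820 Da


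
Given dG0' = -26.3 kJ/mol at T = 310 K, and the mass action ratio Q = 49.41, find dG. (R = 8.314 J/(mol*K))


dG = dG0' + RT * ln(Q) / 1000
dG = -26.3 + 8.314 * 310 * ln(49.41) / 1000
dG = -16.248 kJ/mol

-16.248 kJ/mol


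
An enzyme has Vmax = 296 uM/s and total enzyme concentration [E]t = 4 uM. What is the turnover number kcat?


kcat = Vmax / [E]t
kcat = 296 / 4
kcat = 74.0 s^-1

74.0 s^-1


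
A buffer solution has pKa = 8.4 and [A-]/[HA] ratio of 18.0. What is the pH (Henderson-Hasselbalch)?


pH = pKa + log10([A-]/[HA])
pH = 8.4 + log10(18.0)
pH = 9.6553

9.6553


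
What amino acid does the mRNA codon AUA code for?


Standard genetic code lookup.
Codon AUA -> Ile

Ile


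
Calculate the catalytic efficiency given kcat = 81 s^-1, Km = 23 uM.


Catalytic efficiency = kcat / Km
= 81 / 23
= 3.5217 uM^-1*s^-1

3.5217 uM^-1*s^-1


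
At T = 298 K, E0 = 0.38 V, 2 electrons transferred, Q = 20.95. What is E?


E = E0 - (RT/nF) * ln(Q)
E = 0.38 - (8.314 * 298 / (2 * 96485)) * ln(20.95)
E = 0.3409 V

0.3409 V


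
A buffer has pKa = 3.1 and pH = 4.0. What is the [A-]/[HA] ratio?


[A-]/[HA] = 10^(pH - pKa)
= 10^(4.0 - 3.1)
= 7.9433

7.9433


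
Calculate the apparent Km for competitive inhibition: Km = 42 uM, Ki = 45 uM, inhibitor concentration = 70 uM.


Km_app = Km * (1 + [I]/Ki)
Km_app = 42 * (1 + 70/45)
Km_app = 107.3333 uM

107.3333 uM


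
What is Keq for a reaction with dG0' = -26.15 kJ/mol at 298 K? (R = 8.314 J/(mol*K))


Keq = exp(-dG0 * 1000 / (R * T))
Keq = exp(-(-26.15) * 1000 / (8.314 * 298))
Keq = 38356.8427

38356.8427


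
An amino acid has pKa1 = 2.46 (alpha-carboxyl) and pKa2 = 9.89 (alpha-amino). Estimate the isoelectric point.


pI = (pKa1 + pKa2) / 2
pI = (2.46 + 9.89) / 2
pI = 6.175

6.175


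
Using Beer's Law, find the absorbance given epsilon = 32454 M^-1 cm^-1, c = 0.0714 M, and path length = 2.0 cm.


A = epsilon * c * l
A = 32454 * 0.0714 * 2.0
A = 4634.4312

4634.4312


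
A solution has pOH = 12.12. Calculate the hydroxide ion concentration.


[OH-] = 10^(-pOH)
[OH-] = 10^(-12.12)
[OH-] = 7.586e-13 M

7.586e-13 M


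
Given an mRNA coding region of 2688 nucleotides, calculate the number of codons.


codons = nucleotides / 3
codons = 2688 / 3 = 896

896


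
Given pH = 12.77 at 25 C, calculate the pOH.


pOH = 14 - pH
pOH = 14 - 12.77
pOH = 1.23

1.23


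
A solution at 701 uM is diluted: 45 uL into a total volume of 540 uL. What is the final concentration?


C2 = C1 * V1 / V2
C2 = 701 * 45 / 540
C2 = 58.4167 uM

58.4167 uM


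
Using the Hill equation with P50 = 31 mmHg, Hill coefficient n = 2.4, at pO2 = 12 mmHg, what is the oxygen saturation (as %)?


Y = pO2^n / (P50^n + pO2^n)
Y = 12^2.4 / (31^2.4 + 12^2.4)
Y = 9.3%

9.3%


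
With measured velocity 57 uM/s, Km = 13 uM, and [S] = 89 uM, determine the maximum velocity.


Vmax = v * (Km + [S]) / [S]
Vmax = 57 * (13 + 89) / 89
Vmax = 65.3258 uM/s

65.3258 uM/s


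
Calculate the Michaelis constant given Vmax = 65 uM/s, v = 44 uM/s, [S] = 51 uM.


Km = [S] * (Vmax - v) / v
Km = 51 * (65 - 44) / 44
Km = 24.3409 uM

24.3409 uM


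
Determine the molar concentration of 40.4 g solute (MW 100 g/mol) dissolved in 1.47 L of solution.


C = (mass / MW) / volume
C = (40.4 / 100) / 1.47
C = 0.2748 M

0.2748 M


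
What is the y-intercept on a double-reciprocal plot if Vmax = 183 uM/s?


y-intercept = 1/Vmax
= 1/183
= 0.0055 s/uM

0.0055 s/uM


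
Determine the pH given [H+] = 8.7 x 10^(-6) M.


pH = -log10([H+])
pH = -log10(8.7 x 10^(-6))
pH = 5.0605

5.0605


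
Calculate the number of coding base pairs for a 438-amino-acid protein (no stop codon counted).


Each amino acid = 1 codon = 3 bp
bp = 438 * 3 = 1314 bp

1314 bp


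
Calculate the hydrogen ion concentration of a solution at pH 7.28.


[H+] = 10^(-pH)
[H+] = 10^(-7.28)
[H+] = 5.248e-08 M

5.248e-08 M


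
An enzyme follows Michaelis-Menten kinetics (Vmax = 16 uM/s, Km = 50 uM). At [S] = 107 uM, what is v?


v = Vmax * [S] / (Km + [S])
v = 16 * 107 / (50 + 107)
v = 10.9045 uM/s

10.9045 uM/s


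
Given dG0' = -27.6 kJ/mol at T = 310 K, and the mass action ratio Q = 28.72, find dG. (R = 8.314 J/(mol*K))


dG = dG0' + RT * ln(Q) / 1000
dG = -27.6 + 8.314 * 310 * ln(28.72) / 1000
dG = -18.9463 kJ/mol

-18.9463 kJ/mol


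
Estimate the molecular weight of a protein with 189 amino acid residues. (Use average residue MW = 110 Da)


MW = n_residues * 110 Da
MW = 189 * 110
MW = 20790 Da

20790 Da


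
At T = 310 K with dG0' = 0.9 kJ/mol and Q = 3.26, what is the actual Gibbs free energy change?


dG = dG0' + RT * ln(Q) / 1000
dG = 0.9 + 8.314 * 310 * ln(3.26) / 1000
dG = 3.9457 kJ/mol

3.9457 kJ/mol


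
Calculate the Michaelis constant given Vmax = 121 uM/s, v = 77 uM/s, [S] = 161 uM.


Km = [S] * (Vmax - v) / v
Km = 161 * (121 - 77) / 77
Km = 92.0 uM

92.0 uM


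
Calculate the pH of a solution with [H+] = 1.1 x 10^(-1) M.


pH = -log10([H+])
pH = -log10(1.1 x 10^(-1))
pH = 0.9586

0.9586


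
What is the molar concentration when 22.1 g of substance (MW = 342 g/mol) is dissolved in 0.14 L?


C = (mass / MW) / volume
C = (22.1 / 342) / 0.14
C = 0.4616 M

0.4616 M


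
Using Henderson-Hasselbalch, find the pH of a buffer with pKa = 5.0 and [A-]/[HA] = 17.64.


pH = pKa + log10([A-]/[HA])
pH = 5.0 + log10(17.64)
pH = 6.2465

6.2465


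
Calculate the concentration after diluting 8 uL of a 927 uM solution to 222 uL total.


C2 = C1 * V1 / V2
C2 = 927 * 8 / 222
C2 = 33.4054 uM

33.4054 uM


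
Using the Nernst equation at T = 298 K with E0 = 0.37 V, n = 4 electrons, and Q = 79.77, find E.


E = E0 - (RT/nF) * ln(Q)
E = 0.37 - (8.314 * 298 / (4 * 96485)) * ln(79.77)
E = 0.3419 V

0.3419 V


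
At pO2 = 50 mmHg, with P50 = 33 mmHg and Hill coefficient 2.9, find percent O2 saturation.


Y = pO2^n / (P50^n + pO2^n)
Y = 50^2.9 / (33^2.9 + 50^2.9)
Y = 76.94%

76.94%


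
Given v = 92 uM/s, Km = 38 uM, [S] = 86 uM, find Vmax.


Vmax = v * (Km + [S]) / [S]
Vmax = 92 * (38 + 86) / 86
Vmax = 132.6512 uM/s

132.6512 uM/s


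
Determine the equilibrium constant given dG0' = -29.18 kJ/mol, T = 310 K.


Keq = exp(-dG0 * 1000 / (R * T))
Keq = exp(-(-29.18) * 1000 / (8.314 * 310))
Keq = 82598.7918

82598.7918


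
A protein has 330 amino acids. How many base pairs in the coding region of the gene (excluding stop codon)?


Each amino acid = 1 codon = 3 bp
bp = 330 * 3 = 990 bp

990 bp


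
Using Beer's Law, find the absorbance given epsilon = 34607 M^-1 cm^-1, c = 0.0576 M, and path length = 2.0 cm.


A = epsilon * c * l
A = 34607 * 0.0576 * 2.0
A = 3986.7264

3986.7264


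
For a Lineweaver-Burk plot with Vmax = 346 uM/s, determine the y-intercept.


y-intercept = 1/Vmax
= 1/346
= 0.0029 s/uM

0.0029 s/uM


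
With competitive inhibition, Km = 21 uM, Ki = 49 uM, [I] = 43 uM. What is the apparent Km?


Km_app = Km * (1 + [I]/Ki)
Km_app = 21 * (1 + 43/49)
Km_app = 39.4286 uM

39.4286 uM


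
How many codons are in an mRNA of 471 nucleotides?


codons = nucleotides / 3
codons = 471 / 3 = 157

157


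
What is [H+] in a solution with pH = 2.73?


[H+] = 10^(-pH)
[H+] = 10^(-2.73)
[H+] = 0.0019 M

0.0019 M


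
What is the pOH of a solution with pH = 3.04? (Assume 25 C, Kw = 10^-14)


pOH = 14 - pH
pOH = 14 - 3.04
pOH = 10.96

10.96


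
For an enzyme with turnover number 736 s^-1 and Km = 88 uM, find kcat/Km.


Catalytic efficiency = kcat / Km
= 736 / 88
= 8.3636 uM^-1*s^-1

8.3636 uM^-1*s^-1


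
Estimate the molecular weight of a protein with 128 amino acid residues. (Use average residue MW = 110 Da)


MW = n_residues * 110 Da
MW = 128 * 110
MW = 14080 Da

14080 Da


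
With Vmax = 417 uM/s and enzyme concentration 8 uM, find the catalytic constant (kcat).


kcat = Vmax / [E]t
kcat = 417 / 8
kcat = 52.125 s^-1

52.125 s^-1


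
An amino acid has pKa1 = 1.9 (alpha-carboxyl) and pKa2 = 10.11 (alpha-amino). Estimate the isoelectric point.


pI = (pKa1 + pKa2) / 2
pI = (1.9 + 10.11) / 2
pI = 6.005

6.005


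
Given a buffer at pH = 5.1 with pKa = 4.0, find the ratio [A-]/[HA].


[A-]/[HA] = 10^(pH - pKa)
= 10^(5.1 - 4.0)
= 12.5893

12.5893


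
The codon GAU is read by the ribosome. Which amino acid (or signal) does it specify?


Standard genetic code lookup.
Codon GAU -> Asp

Asp


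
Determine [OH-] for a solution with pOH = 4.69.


[OH-] = 10^(-pOH)
[OH-] = 10^(-4.69)
[OH-] = 2.042e-05 M

2.042e-05 M


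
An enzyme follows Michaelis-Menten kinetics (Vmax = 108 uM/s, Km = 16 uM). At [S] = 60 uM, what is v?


v = Vmax * [S] / (Km + [S])
v = 108 * 60 / (16 + 60)
v = 85.2632 uM/s

85.2632 uM/s
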